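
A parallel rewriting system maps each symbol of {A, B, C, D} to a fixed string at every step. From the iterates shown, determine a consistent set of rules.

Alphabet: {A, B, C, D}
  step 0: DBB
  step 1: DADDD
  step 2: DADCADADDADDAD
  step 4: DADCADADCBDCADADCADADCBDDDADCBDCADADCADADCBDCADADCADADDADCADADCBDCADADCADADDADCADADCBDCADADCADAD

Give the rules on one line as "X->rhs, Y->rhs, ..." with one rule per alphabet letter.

  step 1 ⇒ step 2: DADDD ⇒ DAD·CA·DAD·DAD·DAD
    A ↦ CA
    D ↦ DAD
  step 0 ⇒ step 1: DBB ⇒ DAD·D·D
    B ↦ D
    C ↦ CBD  (constrained at step 2)

A->CA, B->D, C->CBD, D->DAD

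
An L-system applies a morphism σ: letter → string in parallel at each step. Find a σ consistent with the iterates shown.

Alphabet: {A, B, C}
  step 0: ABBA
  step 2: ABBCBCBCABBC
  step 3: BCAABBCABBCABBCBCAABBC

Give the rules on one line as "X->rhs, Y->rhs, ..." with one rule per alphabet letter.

  step 2 ⇒ step 3: ABBCBCBCABBC ⇒ BC·A·A·BBC·A·BBC·A·BBC·BC·A·A·BBC
    A ↦ BC
    B ↦ A
    C ↦ BBC

A->BC, B->A, C->BBC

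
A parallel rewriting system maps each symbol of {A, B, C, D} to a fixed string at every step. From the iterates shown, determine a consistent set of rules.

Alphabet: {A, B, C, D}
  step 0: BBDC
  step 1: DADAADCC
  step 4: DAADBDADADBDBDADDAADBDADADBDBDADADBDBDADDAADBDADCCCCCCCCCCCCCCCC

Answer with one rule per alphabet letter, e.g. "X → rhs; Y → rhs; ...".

  step 0 ⇒ step 1: BBDC ⇒ DA·DA·AD·CC
    B ↦ DA
    C ↦ CC
    D ↦ AD
    A ↦ BD  (constrained at step 1)

A->BD, B->DA, C->CC, D->AD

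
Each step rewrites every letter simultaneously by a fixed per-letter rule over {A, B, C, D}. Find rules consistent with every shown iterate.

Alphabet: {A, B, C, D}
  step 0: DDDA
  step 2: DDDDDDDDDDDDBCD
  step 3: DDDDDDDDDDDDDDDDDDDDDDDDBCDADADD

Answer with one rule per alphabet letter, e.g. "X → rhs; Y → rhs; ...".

A->B, B->BCD, C->ADA, D->DD

  step 2 ⇒ step 3: DDDDDDDDDDDDBCD ⇒ DD·DD·DD·DD·DD·DD·DD·DD·DD·DD·DD·DD·BCD·ADA·DD
    B ↦ BCD
    C ↦ ADA
    D ↦ DD
    A ↦ B  (constrained at step 0)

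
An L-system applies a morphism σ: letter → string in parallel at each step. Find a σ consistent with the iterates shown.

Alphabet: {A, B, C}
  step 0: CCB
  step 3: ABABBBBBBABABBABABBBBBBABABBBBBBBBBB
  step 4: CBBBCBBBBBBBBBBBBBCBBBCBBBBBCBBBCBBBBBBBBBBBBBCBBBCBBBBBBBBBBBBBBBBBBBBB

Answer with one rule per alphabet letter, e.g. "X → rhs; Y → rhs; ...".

  step 3 ⇒ step 4: ABABBBBBBABABBABABBBBBBABABBBBBBBBBB ⇒ CB·BB·CB·BB·BB·BB·BB·BB·BB·CB·BB·CB·BB·BB·CB·BB·CB·BB·BB·BB·BB·BB·BB·CB·BB·CB·BB·BB·BB·BB·BB·BB·BB·BB·BB·BB
    A ↦ CB
    B ↦ BB
    C ↦ ABA  (constrained at step 0)

A->CB, B->BB, C->ABA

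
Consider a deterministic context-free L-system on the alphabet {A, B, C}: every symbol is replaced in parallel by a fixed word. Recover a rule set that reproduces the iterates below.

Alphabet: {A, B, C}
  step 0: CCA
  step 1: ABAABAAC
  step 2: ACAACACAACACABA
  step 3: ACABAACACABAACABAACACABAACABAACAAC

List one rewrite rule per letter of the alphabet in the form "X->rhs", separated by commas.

  step 2 ⇒ step 3: ACAACACAACACABA ⇒ AC·ABA·AC·AC·ABA·AC·ABA·AC·AC·ABA·AC·ABA·AC·A·AC
    A ↦ AC
    B ↦ A
    C ↦ ABA

A->AC, B->A, C->ABA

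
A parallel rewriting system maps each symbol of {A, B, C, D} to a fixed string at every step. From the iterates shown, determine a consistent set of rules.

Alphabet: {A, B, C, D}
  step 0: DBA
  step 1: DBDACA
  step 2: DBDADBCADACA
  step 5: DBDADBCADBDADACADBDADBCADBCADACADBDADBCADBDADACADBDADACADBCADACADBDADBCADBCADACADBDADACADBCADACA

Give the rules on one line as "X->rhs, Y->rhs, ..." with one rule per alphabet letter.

A->CA, B->DA, C->DA, D->DB

  step 1 ⇒ step 2: DBDACA ⇒ DB·DA·DB·CA·DA·CA
    A ↦ CA
    B ↦ DA
    C ↦ DA
    D ↦ DB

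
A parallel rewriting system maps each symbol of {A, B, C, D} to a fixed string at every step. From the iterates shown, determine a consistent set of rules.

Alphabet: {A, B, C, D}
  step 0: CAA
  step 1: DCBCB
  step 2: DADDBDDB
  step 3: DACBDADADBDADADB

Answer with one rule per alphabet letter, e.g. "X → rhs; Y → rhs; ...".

A->CB, B->DB, C->D, D->DA

  step 2 ⇒ step 3: DADDBDDB ⇒ DA·CB·DA·DA·DB·DA·DA·DB
    A ↦ CB
    B ↦ DB
    D ↦ DA
  step 0 ⇒ step 1: CAA ⇒ D·CB·CB
    C ↦ D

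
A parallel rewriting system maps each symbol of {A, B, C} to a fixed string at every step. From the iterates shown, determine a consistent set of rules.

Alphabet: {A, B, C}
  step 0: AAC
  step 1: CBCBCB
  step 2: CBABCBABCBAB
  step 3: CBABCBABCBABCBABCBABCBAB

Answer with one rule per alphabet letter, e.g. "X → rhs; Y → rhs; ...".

  step 2 ⇒ step 3: CBABCBABCBAB ⇒ CB·AB·CB·AB·CB·AB·CB·AB·CB·AB·CB·AB
    A ↦ CB
    B ↦ AB
    C ↦ CB

A->CB, B->AB, C->CB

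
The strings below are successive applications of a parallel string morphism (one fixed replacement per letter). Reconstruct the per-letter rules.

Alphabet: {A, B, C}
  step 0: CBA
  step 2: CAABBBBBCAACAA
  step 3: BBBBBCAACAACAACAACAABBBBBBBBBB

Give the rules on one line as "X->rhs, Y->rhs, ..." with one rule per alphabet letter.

A->BB, B->CAA, C->B

  step 2 ⇒ step 3: CAABBBBBCAACAA ⇒ B·BB·BB·CAA·CAA·CAA·CAA·CAA·B·BB·BB·B·BB·BB
    A ↦ BB
    B ↦ CAA
    C ↦ B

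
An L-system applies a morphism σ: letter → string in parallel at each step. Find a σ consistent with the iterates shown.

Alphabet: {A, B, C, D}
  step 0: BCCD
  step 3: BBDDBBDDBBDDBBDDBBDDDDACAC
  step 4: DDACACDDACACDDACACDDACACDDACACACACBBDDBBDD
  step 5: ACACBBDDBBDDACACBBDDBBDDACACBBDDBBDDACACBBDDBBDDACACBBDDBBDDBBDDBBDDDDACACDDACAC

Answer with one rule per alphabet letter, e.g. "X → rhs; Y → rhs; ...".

  step 4 ⇒ step 5: DDACACDDACACDDACACDDACACDDACACACACBBDDBBDD ⇒ AC·AC·BB·DD·BB·DD·AC·AC·BB·DD·BB·DD·AC·AC·BB·DD·BB·DD·AC·AC·BB·DD·BB·DD·AC·AC·BB·DD·BB·DD·BB·DD·BB·DD·D·D·AC·AC·D·D·AC·AC
    A ↦ BB
    B ↦ D
    C ↦ DD
    D ↦ AC

A->BB, B->D, C->DD, D->AC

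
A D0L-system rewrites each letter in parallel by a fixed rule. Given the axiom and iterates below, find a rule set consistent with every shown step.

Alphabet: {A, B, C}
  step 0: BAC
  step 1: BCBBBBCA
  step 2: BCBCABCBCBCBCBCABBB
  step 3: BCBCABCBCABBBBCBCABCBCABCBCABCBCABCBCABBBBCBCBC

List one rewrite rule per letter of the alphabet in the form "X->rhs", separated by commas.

  step 2 ⇒ step 3: BCBCABCBCBCBCBCABBB ⇒ BC·BCA·BC·BCA·BBB·BC·BCA·BC·BCA·BC·BCA·BC·BCA·BC·BCA·BBB·BC·BC·BC
    A ↦ BBB
    B ↦ BC
    C ↦ BCA

A->BBB, B->BC, C->BCA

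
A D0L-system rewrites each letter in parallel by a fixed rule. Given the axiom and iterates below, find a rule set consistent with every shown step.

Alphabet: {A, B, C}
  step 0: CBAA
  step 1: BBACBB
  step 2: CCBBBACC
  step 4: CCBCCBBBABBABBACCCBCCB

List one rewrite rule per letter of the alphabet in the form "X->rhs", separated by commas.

  step 1 ⇒ step 2: BBACBB ⇒ C·C·B·BBA·C·C
    A ↦ B
    B ↦ C
    C ↦ BBA

A->B, B->C, C->BBA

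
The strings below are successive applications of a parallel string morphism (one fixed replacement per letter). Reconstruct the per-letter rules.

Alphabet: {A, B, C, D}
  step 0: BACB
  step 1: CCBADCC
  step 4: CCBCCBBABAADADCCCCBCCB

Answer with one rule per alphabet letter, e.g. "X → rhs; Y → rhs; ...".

  step 0 ⇒ step 1: BACB ⇒ CC·B·AD·CC
    A ↦ B
    B ↦ CC
    C ↦ AD
    D ↦ A  (constrained at step 1)

A->B, B->CC, C->AD, D->A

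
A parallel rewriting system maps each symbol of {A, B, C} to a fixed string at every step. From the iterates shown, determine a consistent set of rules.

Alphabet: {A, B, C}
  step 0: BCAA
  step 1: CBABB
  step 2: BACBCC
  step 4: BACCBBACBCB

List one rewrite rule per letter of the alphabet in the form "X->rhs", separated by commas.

A->B, B->C, C->BA

  step 1 ⇒ step 2: CBABB ⇒ BA·C·B·C·C
    A ↦ B
    B ↦ C
    C ↦ BA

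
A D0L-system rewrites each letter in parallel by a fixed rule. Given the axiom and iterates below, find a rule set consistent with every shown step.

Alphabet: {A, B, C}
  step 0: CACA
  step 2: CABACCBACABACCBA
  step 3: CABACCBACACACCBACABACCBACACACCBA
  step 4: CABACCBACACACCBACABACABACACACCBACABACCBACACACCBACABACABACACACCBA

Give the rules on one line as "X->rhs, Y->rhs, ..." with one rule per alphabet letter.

  step 3 ⇒ step 4: CABACCBACACACCBACABACCBACACACCBA ⇒ CA·BA·CC·BA·CA·CA·CC·BA·CA·BA·CA·BA·CA·CA·CC·BA·CA·BA·CC·BA·CA·CA·CC·BA·CA·BA·CA·BA·CA·CA·CC·BA
    A ↦ BA
    B ↦ CC
    C ↦ CA

A->BA, B->CC, C->CA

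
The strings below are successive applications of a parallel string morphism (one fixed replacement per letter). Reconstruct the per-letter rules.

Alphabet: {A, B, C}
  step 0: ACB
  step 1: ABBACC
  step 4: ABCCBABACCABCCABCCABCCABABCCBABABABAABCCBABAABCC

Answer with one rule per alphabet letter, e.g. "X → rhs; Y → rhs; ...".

A->AB, B->CC, C->BA

  step 0 ⇒ step 1: ACB ⇒ AB·BA·CC
    A ↦ AB
    B ↦ CC
    C ↦ BA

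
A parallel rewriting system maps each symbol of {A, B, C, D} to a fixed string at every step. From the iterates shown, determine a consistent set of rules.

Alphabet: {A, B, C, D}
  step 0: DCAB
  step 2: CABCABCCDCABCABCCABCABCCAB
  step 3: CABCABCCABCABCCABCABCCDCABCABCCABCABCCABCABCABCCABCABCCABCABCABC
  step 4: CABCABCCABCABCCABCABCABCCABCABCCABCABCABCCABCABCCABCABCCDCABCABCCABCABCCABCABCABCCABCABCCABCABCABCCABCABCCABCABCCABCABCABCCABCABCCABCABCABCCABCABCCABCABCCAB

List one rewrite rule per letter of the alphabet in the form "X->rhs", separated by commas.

A->CA, B->BC, C->CAB, D->CCD

  step 3 ⇒ step 4: CABCABCCABCABCCABCABCCDCABCABCCABCABCCABCABCABCCABCABCCABCABCABC ⇒ CAB·CA·BC·CAB·CA·BC·CAB·CAB·CA·BC·CAB·CA·BC·CAB·CAB·CA·BC·CAB·CA·BC·CAB·CAB·CCD·CAB·CA·BC·CAB·CA·BC·CAB·CAB·CA·BC·CAB·CA·BC·CAB·CAB·CA·BC·CAB·CA·BC·CAB·CA·BC·CAB·CAB·CA·BC·CAB·CA·BC·CAB·CAB·CA·BC·CAB·CA·BC·CAB·CA·BC·CAB
    A ↦ CA
    B ↦ BC
    C ↦ CAB
    D ↦ CCD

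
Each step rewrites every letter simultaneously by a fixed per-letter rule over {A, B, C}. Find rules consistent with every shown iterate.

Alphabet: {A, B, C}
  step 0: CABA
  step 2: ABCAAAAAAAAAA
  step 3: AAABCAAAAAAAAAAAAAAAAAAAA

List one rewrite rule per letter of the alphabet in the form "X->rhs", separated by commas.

  step 2 ⇒ step 3: ABCAAAAAAAAAA ⇒ AA·A·BC·AA·AA·AA·AA·AA·AA·AA·AA·AA·AA
    A ↦ AA
    B ↦ A
    C ↦ BC

A->AA, B->A, C->BC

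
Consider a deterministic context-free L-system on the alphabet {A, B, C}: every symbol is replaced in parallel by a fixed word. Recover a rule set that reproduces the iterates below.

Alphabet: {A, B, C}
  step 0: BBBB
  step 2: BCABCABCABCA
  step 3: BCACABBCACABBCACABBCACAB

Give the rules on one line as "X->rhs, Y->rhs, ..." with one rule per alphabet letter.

  step 2 ⇒ step 3: BCABCABCABCA ⇒ BC·A·CAB·BC·A·CAB·BC·A·CAB·BC·A·CAB
    A ↦ CAB
    B ↦ BC
    C ↦ A

A->CAB, B->BC, C->A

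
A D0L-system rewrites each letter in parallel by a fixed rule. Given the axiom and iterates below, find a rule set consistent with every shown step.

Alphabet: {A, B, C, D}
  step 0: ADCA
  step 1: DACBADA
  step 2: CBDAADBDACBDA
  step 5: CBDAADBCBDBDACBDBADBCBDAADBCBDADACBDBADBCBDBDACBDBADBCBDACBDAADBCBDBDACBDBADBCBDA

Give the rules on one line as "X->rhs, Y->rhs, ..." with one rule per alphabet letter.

  step 1 ⇒ step 2: DACBADA ⇒ CB·DA·A·DB·DA·CB·DA
    A ↦ DA
    B ↦ DB
    C ↦ A
    D ↦ CB

A->DA, B->DB, C->A, D->CB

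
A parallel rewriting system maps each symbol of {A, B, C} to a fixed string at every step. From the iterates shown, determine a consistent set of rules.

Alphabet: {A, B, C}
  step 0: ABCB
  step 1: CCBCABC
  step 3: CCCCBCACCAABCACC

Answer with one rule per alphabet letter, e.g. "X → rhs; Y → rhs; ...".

  step 0 ⇒ step 1: ABCB ⇒ CC·BC·A·BC
    A ↦ CC
    B ↦ BC
    C ↦ A

A->CC, B->BC, C->A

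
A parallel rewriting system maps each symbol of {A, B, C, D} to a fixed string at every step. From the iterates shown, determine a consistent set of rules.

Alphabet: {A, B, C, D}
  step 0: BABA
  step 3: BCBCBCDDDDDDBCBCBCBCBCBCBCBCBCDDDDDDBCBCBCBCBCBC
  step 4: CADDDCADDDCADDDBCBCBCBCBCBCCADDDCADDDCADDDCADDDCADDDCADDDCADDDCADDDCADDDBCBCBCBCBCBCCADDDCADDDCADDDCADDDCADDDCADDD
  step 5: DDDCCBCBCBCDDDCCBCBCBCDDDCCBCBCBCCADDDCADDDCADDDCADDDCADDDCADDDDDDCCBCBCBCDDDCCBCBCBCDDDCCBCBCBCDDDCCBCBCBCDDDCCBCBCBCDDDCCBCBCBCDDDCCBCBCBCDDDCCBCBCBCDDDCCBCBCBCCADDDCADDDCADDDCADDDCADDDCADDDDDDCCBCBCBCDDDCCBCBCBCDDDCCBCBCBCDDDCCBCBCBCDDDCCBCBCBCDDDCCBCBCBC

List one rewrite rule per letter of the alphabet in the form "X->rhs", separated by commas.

  step 4 ⇒ step 5: CADDDCADDDCADDDBCBCBCBCBCBCCADDDCADDDCADDDCADDDCADDDCADDDCADDDCADDDCADDDBCBCBCBCBCBCCADDDCADDDCADDDCADDDCADDDCADDD ⇒ DDD·CC·BC·BC·BC·DDD·CC·BC·BC·BC·DDD·CC·BC·BC·BC·CA·DDD·CA·DDD·CA·DDD·CA·DDD·CA·DDD·CA·DDD·DDD·CC·BC·BC·BC·DDD·CC·BC·BC·BC·DDD·CC·BC·BC·BC·DDD·CC·BC·BC·BC·DDD·CC·BC·BC·BC·DDD·CC·BC·BC·BC·DDD·CC·BC·BC·BC·DDD·CC·BC·BC·BC·DDD·CC·BC·BC·BC·CA·DDD·CA·DDD·CA·DDD·CA·DDD·CA·DDD·CA·DDD·DDD·CC·BC·BC·BC·DDD·CC·BC·BC·BC·DDD·CC·BC·BC·BC·DDD·CC·BC·BC·BC·DDD·CC·BC·BC·BC·DDD·CC·BC·BC·BC
    A ↦ CC
    B ↦ CA
    C ↦ DDD
    D ↦ BC

A->CC, B->CA, C->DDD, D->BC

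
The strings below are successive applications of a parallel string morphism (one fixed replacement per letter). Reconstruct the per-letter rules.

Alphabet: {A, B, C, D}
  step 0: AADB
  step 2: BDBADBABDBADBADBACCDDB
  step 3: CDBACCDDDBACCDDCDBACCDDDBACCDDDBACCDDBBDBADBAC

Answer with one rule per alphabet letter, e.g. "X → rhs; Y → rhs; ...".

A->CDD, B->C, C->B, D->DBA

  step 2 ⇒ step 3: BDBADBABDBADBADBACCDDB ⇒ C·DBA·C·CDD·DBA·C·CDD·C·DBA·C·CDD·DBA·C·CDD·DBA·C·CDD·B·B·DBA·DBA·C
    A ↦ CDD
    B ↦ C
    C ↦ B
    D ↦ DBA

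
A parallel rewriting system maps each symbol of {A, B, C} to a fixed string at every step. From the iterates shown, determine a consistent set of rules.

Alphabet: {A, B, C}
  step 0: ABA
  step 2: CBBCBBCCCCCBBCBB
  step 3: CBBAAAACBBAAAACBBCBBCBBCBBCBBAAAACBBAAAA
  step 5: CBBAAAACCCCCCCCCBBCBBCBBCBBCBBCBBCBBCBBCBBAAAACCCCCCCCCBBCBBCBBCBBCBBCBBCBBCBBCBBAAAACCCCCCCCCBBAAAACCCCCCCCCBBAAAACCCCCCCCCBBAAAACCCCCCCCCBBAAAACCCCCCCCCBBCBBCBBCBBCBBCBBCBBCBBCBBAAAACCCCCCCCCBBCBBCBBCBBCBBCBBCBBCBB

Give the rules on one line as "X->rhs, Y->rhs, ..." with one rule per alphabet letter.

A->CC, B->AA, C->CBB

  step 2 ⇒ step 3: CBBCBBCCCCCBBCBB ⇒ CBB·AA·AA·CBB·AA·AA·CBB·CBB·CBB·CBB·CBB·AA·AA·CBB·AA·AA
    B ↦ AA
    C ↦ CBB
    A ↦ CC  (constrained at step 0)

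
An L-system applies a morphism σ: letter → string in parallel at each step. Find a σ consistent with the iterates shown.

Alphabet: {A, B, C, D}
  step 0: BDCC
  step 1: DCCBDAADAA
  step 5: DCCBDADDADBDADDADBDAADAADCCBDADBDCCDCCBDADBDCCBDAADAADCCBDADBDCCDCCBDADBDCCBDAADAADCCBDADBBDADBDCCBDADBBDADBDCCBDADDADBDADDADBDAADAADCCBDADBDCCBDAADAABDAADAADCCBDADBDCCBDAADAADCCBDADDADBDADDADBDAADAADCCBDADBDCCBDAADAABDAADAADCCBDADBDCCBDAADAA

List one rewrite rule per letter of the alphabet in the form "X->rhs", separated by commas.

A->DAD, B->DCC, C->DAA, D->B

  step 0 ⇒ step 1: BDCC ⇒ DCC·B·DAA·DAA
    B ↦ DCC
    C ↦ DAA
    D ↦ B
    A ↦ DAD  (constrained at step 1)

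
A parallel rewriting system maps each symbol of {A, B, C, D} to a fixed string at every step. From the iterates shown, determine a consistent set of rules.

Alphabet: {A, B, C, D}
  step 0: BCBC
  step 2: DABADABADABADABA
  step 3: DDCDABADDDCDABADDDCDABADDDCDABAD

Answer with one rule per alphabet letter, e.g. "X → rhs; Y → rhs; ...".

A->D, B->ABA, C->B, D->DDC

  step 2 ⇒ step 3: DABADABADABADABA ⇒ DDC·D·ABA·D·DDC·D·ABA·D·DDC·D·ABA·D·DDC·D·ABA·D
    A ↦ D
    B ↦ ABA
    D ↦ DDC
    C ↦ B  (constrained at step 0)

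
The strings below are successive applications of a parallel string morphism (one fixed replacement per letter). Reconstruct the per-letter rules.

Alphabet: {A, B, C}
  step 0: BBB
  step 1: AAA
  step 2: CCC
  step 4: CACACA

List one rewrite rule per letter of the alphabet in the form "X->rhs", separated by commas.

  step 1 ⇒ step 2: AAA ⇒ C·C·C
    A ↦ C
  step 0 ⇒ step 1: BBB ⇒ A·A·A
    B ↦ A
    C ↦ AB  (constrained at step 2)

A->C, B->A, C->AB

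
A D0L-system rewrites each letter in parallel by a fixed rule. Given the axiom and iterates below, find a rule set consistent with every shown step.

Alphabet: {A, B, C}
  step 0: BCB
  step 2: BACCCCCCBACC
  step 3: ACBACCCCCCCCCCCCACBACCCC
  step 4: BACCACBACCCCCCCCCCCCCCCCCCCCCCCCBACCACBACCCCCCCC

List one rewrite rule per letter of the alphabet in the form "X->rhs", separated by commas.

  step 3 ⇒ step 4: ACBACCCCCCCCCCCCACBACCCC ⇒ BA·CC·AC·BA·CC·CC·CC·CC·CC·CC·CC·CC·CC·CC·CC·CC·BA·CC·AC·BA·CC·CC·CC·CC
    A ↦ BA
    B ↦ AC
    C ↦ CC

A->BA, B->AC, C->CC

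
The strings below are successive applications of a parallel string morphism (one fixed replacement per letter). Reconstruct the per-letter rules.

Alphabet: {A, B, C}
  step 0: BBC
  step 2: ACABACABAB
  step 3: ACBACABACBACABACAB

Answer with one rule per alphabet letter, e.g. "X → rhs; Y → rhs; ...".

A->AC, B->AB, C->B

  step 2 ⇒ step 3: ACABACABAB ⇒ AC·B·AC·AB·AC·B·AC·AB·AC·AB
    A ↦ AC
    B ↦ AB
    C ↦ B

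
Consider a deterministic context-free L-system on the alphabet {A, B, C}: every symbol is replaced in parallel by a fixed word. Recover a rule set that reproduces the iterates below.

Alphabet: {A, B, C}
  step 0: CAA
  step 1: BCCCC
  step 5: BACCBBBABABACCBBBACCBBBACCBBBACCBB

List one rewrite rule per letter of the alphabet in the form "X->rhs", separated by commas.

A->CC, B->BA, C->B

  step 0 ⇒ step 1: CAA ⇒ B·CC·CC
    A ↦ CC
    C ↦ B
    B ↦ BA  (constrained at step 1)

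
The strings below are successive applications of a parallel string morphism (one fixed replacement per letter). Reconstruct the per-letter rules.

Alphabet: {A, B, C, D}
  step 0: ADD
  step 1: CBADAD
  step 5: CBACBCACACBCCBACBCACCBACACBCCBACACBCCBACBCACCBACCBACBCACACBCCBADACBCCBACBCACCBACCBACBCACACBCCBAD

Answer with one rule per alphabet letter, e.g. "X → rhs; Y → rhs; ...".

A->CB, B->BC, C->AC, D->AD

  step 0 ⇒ step 1: ADD ⇒ CB·AD·AD
    A ↦ CB
    D ↦ AD
    B ↦ BC  (constrained at step 1)
    C ↦ AC  (constrained at step 1)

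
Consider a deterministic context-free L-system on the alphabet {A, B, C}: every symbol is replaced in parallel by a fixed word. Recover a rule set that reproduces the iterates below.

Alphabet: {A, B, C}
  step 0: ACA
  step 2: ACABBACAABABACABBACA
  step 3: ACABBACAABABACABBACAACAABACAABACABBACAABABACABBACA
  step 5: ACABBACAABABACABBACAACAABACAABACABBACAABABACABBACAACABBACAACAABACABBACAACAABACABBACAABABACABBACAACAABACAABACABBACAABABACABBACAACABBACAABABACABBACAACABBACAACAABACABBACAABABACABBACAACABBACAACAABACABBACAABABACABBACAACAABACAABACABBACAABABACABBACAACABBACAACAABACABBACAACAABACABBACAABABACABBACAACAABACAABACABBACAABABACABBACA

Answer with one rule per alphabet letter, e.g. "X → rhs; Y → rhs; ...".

A->ACA, B->AB, C->BB

  step 2 ⇒ step 3: ACABBACAABABACABBACA ⇒ ACA·BB·ACA·AB·AB·ACA·BB·ACA·ACA·AB·ACA·AB·ACA·BB·ACA·AB·AB·ACA·BB·ACA
    A ↦ ACA
    B ↦ AB
    C ↦ BB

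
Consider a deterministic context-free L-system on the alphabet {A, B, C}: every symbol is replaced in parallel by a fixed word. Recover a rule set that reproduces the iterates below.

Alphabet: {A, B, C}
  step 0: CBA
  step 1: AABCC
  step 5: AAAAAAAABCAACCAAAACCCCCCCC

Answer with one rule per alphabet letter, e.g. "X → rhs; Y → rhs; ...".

  step 0 ⇒ step 1: CBA ⇒ AA·BC·C
    A ↦ C
    B ↦ BC
    C ↦ AA

A->C, B->BC, C->AA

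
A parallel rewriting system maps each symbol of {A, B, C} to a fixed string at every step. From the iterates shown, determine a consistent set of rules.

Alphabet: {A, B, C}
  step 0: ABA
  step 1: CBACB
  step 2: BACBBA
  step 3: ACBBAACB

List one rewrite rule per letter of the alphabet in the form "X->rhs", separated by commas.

  step 2 ⇒ step 3: BACBBA ⇒ A·CB·B·A·A·CB
    A ↦ CB
    B ↦ A
    C ↦ B

A->CB, B->A, C->B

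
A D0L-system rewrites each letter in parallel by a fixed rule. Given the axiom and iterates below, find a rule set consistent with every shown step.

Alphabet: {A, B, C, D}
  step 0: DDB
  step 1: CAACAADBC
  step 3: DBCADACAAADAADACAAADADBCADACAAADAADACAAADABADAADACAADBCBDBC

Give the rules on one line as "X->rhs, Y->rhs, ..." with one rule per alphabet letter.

  step 0 ⇒ step 1: DDB ⇒ CAA·CAA·DBC
    B ↦ DBC
    D ↦ CAA
    A ↦ ADA  (constrained at step 1)
    C ↦ B  (constrained at step 1)

A->ADA, B->DBC, C->B, D->CAA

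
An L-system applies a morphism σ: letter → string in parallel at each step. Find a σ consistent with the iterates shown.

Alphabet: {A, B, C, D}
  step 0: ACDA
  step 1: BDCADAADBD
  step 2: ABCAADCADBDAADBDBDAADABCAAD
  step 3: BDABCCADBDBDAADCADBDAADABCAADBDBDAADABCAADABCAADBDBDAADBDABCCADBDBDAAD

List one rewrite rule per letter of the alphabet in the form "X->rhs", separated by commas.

A->BD, B->ABC, C->CAD, D->AAD

  step 2 ⇒ step 3: ABCAADCADBDAADBDBDAADABCAAD ⇒ BD·ABC·CAD·BD·BD·AAD·CAD·BD·AAD·ABC·AAD·BD·BD·AAD·ABC·AAD·ABC·AAD·BD·BD·AAD·BD·ABC·CAD·BD·BD·AAD
    A ↦ BD
    B ↦ ABC
    C ↦ CAD
    D ↦ AAD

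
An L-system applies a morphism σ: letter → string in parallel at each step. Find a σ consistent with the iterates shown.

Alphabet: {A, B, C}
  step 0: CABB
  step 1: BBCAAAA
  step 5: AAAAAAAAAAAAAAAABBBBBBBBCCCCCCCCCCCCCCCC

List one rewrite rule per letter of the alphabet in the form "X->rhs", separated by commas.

A->C, B->AA, C->BB

  step 0 ⇒ step 1: CABB ⇒ BB·C·AA·AA
    A ↦ C
    B ↦ AA
    C ↦ BB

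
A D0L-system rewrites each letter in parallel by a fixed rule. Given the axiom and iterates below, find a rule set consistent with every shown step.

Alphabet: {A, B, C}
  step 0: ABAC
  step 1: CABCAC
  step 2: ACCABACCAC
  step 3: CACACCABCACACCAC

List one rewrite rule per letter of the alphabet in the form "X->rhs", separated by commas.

  step 2 ⇒ step 3: ACCABACCAC ⇒ C·AC·AC·C·AB·C·AC·AC·C·AC
    A ↦ C
    B ↦ AB
    C ↦ AC

A->C, B->AB, C->AC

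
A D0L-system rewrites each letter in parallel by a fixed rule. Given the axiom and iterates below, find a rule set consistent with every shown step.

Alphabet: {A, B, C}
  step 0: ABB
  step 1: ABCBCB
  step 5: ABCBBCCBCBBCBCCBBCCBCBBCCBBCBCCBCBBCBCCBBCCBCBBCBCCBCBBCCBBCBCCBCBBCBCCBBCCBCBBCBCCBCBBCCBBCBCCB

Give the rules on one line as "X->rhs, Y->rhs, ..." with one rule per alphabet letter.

A->AB, B->CB, C->BC

  step 0 ⇒ step 1: ABB ⇒ AB·CB·CB
    A ↦ AB
    B ↦ CB
    C ↦ BC  (constrained at step 1)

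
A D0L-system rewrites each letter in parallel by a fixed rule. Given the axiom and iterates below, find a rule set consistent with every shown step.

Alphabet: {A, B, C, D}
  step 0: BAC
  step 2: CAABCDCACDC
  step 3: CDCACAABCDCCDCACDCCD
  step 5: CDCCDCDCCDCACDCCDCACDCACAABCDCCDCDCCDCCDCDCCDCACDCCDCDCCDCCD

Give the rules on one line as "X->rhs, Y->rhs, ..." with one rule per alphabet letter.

A->CA, B->AB, C->CD, D->C

  step 2 ⇒ step 3: CAABCDCACDC ⇒ CD·CA·CA·AB·CD·C·CD·CA·CD·C·CD
    A ↦ CA
    B ↦ AB
    C ↦ CD
    D ↦ C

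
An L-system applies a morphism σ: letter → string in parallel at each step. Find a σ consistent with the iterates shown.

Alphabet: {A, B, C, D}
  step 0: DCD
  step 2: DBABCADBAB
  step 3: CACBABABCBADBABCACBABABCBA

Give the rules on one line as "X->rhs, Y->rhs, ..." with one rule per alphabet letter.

  step 2 ⇒ step 3: DBABCADBAB ⇒ CA·CBA·BAB·CBA·D·BAB·CA·CBA·BAB·CBA
    A ↦ BAB
    B ↦ CBA
    C ↦ D
    D ↦ CA

A->BAB, B->CBA, C->D, D->CA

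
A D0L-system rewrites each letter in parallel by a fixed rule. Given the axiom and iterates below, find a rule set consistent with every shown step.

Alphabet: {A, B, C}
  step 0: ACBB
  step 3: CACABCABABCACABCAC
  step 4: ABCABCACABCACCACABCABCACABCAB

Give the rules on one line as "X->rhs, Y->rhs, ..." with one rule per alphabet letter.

  step 3 ⇒ step 4: CACABCABABCACABCAC ⇒ AB·C·AB·C·AC·AB·C·AC·C·AC·AB·C·AB·C·AC·AB·C·AB
    A ↦ C
    B ↦ AC
    C ↦ AB

A->C, B->AC, C->AB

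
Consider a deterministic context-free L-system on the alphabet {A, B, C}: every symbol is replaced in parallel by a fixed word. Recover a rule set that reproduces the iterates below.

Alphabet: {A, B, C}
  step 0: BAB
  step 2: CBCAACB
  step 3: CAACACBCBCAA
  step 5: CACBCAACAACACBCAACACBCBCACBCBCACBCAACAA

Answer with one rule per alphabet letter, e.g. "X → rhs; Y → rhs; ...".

  step 2 ⇒ step 3: CBCAACB ⇒ CA·A·CA·CB·CB·CA·A
    A ↦ CB
    B ↦ A
    C ↦ CA

A->CB, B->A, C->CA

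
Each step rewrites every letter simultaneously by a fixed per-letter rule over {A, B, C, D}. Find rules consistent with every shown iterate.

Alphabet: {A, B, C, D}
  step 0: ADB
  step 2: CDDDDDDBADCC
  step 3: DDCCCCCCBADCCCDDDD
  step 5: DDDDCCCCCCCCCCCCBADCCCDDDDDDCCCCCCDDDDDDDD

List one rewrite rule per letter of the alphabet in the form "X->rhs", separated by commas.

  step 2 ⇒ step 3: CDDDDDDBADCC ⇒ DD·C·C·C·C·C·C·BA·DCC·C·DD·DD
    A ↦ DCC
    B ↦ BA
    C ↦ DD
    D ↦ C

A->DCC, B->BA, C->DD, D->C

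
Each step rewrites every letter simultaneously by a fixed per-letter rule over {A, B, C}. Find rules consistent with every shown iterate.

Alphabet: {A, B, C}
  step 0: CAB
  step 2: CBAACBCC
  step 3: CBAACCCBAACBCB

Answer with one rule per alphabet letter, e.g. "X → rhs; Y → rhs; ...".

A->C, B->AA, C->CB

  step 2 ⇒ step 3: CBAACBCC ⇒ CB·AA·C·C·CB·AA·CB·CB
    A ↦ C
    B ↦ AA
    C ↦ CB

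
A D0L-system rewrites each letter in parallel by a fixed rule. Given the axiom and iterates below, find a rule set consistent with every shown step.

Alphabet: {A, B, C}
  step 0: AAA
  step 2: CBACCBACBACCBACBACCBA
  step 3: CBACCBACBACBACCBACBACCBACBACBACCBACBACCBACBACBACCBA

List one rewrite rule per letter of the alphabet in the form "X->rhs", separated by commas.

  step 2 ⇒ step 3: CBACCBACBACCBACBACCBA ⇒ CBA·C·CBA·CBA·CBA·C·CBA·CBA·C·CBA·CBA·CBA·C·CBA·CBA·C·CBA·CBA·CBA·C·CBA
    A ↦ CBA
    B ↦ C
    C ↦ CBA

A->CBA, B->C, C->CBA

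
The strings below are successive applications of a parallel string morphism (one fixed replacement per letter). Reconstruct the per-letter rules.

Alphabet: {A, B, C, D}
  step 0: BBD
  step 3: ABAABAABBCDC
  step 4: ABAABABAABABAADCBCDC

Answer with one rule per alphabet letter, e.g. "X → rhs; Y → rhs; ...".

A->AB, B->A, C->DC, D->BC

  step 3 ⇒ step 4: ABAABAABBCDC ⇒ AB·A·AB·AB·A·AB·AB·A·A·DC·BC·DC
    A ↦ AB
    B ↦ A
    C ↦ DC
    D ↦ BC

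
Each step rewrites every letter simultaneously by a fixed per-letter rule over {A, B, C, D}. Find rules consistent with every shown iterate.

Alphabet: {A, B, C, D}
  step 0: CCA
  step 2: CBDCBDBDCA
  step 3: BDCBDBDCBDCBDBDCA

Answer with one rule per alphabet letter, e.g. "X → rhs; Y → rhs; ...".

A->CA, B->C, C->BD, D->BD

  step 2 ⇒ step 3: CBDCBDBDCA ⇒ BD·C·BD·BD·C·BD·C·BD·BD·CA
    A ↦ CA
    B ↦ C
    C ↦ BD
    D ↦ BD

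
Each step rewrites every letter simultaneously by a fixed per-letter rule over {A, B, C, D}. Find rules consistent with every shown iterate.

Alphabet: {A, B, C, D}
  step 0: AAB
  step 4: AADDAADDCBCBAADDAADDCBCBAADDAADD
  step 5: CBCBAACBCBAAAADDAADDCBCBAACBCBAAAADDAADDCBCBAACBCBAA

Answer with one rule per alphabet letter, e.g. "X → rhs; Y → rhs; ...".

  step 4 ⇒ step 5: AADDAADDCBCBAADDAADDCBCBAADDAADD ⇒ CB·CB·A·A·CB·CB·A·A·AA·DD·AA·DD·CB·CB·A·A·CB·CB·A·A·AA·DD·AA·DD·CB·CB·A·A·CB·CB·A·A
    A ↦ CB
    B ↦ DD
    C ↦ AA
    D ↦ A

A->CB, B->DD, C->AA, D->A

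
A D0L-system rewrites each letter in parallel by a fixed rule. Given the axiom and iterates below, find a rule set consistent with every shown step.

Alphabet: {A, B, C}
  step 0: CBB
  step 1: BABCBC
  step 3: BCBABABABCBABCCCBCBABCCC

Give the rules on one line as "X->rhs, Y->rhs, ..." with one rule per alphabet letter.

  step 0 ⇒ step 1: CBB ⇒ BA·BC·BC
    B ↦ BC
    C ↦ BA
    A ↦ CC  (constrained at step 1)

A->CC, B->BC, C->BA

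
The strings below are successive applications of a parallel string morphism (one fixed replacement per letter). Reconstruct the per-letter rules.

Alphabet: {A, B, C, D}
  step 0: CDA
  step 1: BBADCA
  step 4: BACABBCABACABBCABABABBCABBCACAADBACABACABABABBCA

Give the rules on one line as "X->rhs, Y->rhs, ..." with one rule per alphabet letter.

  step 0 ⇒ step 1: CDA ⇒ BB·AD·CA
    A ↦ CA
    C ↦ BB
    D ↦ AD
    B ↦ BA  (constrained at step 1)

A->CA, B->BA, C->BB, D->AD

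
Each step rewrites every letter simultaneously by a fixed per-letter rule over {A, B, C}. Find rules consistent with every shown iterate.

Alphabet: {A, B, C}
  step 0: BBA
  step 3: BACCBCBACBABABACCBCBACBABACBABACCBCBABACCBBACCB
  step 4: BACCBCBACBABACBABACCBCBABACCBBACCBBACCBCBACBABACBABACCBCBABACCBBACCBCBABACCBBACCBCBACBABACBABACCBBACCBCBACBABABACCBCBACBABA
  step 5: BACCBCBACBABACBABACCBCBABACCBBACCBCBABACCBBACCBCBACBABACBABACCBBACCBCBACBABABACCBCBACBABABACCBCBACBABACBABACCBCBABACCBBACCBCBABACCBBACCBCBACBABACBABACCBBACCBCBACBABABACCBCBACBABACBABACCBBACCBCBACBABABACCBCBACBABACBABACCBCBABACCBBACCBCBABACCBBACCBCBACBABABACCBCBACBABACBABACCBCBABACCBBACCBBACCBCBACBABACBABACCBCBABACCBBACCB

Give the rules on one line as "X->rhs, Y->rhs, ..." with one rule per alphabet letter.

A->CCB, B->BA, C->CBA

  step 4 ⇒ step 5: BACCBCBACBABACBABACCBCBABACCBBACCBBACCBCBACBABACBABACCBCBABACCBBACCBCBABACCBBACCBCBACBABACBABACCBBACCBCBACBABABACCBCBACBABA ⇒ BA·CCB·CBA·CBA·BA·CBA·BA·CCB·CBA·BA·CCB·BA·CCB·CBA·BA·CCB·BA·CCB·CBA·CBA·BA·CBA·BA·CCB·BA·CCB·CBA·CBA·BA·BA·CCB·CBA·CBA·BA·BA·CCB·CBA·CBA·BA·CBA·BA·CCB·CBA·BA·CCB·BA·CCB·CBA·BA·CCB·BA·CCB·CBA·CBA·BA·CBA·BA·CCB·BA·CCB·CBA·CBA·BA·BA·CCB·CBA·CBA·BA·CBA·BA·CCB·BA·CCB·CBA·CBA·BA·BA·CCB·CBA·CBA·BA·CBA·BA·CCB·CBA·BA·CCB·BA·CCB·CBA·BA·CCB·BA·CCB·CBA·CBA·BA·BA·CCB·CBA·CBA·BA·CBA·BA·CCB·CBA·BA·CCB·BA·CCB·BA·CCB·CBA·CBA·BA·CBA·BA·CCB·CBA·BA·CCB·BA·CCB
    A ↦ CCB
    B ↦ BA
    C ↦ CBA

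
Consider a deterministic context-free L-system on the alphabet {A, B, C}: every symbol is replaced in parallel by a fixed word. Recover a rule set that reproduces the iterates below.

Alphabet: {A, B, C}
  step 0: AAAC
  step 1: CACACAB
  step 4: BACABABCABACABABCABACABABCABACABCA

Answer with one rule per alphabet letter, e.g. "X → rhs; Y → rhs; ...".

  step 0 ⇒ step 1: AAAC ⇒ CA·CA·CA·B
    A ↦ CA
    C ↦ B
    B ↦ BA  (constrained at step 1)

A->CA, B->BA, C->B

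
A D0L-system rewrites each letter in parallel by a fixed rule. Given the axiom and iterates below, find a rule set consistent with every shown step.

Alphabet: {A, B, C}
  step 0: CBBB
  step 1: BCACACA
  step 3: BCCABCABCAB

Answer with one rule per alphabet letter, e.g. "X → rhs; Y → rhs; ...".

  step 0 ⇒ step 1: CBBB ⇒ B·CA·CA·CA
    B ↦ CA
    C ↦ B
    A ↦ C  (constrained at step 1)

A->C, B->CA, C->B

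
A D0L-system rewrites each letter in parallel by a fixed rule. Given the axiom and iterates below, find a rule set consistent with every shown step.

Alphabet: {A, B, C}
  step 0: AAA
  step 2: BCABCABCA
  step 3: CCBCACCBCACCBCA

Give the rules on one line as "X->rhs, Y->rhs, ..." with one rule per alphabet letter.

  step 2 ⇒ step 3: BCABCABCA ⇒ CC·B·CA·CC·B·CA·CC·B·CA
    A ↦ CA
    B ↦ CC
    C ↦ B

A->CA, B->CC, C->B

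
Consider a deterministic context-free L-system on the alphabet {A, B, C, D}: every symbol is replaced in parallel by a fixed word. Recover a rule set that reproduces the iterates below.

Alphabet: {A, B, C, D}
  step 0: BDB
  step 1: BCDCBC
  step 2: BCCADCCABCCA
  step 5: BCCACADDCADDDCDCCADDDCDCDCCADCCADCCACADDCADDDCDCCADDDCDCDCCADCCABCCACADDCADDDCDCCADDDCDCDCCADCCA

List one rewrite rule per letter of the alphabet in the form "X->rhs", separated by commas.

  step 1 ⇒ step 2: BCDCBC ⇒ BC·CA·DC·CA·BC·CA
    B ↦ BC
    C ↦ CA
    D ↦ DC
    A ↦ DD  (constrained at step 2)

A->DD, B->BC, C->CA, D->DC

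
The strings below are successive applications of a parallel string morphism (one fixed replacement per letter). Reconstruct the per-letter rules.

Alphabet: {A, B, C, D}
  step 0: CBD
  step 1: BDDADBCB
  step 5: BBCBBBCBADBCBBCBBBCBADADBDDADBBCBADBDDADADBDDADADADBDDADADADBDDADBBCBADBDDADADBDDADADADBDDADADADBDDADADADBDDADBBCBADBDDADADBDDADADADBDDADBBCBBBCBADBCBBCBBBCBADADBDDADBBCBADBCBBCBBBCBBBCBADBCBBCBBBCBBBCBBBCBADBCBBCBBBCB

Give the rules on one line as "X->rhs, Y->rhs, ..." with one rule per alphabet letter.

  step 0 ⇒ step 1: CBD ⇒ BDD·AD·BCB
    B ↦ AD
    C ↦ BDD
    D ↦ BCB
    A ↦ B  (constrained at step 1)

A->B, B->AD, C->BDD, D->BCB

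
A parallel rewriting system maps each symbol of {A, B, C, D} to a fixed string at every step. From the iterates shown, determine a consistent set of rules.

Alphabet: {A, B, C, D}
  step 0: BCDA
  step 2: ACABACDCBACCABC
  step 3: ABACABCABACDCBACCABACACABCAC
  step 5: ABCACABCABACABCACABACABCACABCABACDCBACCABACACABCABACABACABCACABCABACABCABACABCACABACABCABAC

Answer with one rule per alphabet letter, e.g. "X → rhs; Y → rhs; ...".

A->AB, B->C, C->AC, D->DCB

  step 2 ⇒ step 3: ACABACDCBACCABC ⇒ AB·AC·AB·C·AB·AC·DCB·AC·C·AB·AC·AC·AB·C·AC
    A ↦ AB
    B ↦ C
    C ↦ AC
    D ↦ DCB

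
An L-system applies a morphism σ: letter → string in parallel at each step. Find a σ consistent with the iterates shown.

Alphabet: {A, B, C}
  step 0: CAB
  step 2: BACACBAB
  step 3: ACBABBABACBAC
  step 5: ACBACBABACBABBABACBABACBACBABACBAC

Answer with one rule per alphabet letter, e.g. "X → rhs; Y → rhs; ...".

A->B, B->AC, C->AB

  step 2 ⇒ step 3: BACACBAB ⇒ AC·B·AB·B·AB·AC·B·AC
    A ↦ B
    B ↦ AC
    C ↦ AB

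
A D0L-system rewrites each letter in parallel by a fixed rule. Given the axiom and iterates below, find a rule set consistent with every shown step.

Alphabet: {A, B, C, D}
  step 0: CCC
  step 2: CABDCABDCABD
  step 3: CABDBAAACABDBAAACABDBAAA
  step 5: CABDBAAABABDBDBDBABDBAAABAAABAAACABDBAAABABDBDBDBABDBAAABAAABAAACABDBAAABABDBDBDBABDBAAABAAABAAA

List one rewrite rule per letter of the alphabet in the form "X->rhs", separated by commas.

  step 2 ⇒ step 3: CABDCABDCABD ⇒ CA·BD·BA·AA·CA·BD·BA·AA·CA·BD·BA·AA
    A ↦ BD
    B ↦ BA
    C ↦ CA
    D ↦ AA

A->BD, B->BA, C->CA, D->AA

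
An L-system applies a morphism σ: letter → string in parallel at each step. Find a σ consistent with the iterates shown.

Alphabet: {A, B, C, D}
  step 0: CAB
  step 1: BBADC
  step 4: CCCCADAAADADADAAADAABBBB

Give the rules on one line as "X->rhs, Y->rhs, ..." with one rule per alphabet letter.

A->AD, B->C, C->BB, D->AA

  step 0 ⇒ step 1: CAB ⇒ BB·AD·C
    A ↦ AD
    B ↦ C
    C ↦ BB
    D ↦ AA  (constrained at step 1)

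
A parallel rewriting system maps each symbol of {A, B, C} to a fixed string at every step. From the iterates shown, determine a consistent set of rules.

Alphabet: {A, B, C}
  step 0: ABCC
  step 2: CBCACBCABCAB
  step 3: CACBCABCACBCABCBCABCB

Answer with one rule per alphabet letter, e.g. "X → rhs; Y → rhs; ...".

  step 2 ⇒ step 3: CBCACBCABCAB ⇒ CA·CB·CA·B·CA·CB·CA·B·CB·CA·B·CB
    A ↦ B
    B ↦ CB
    C ↦ CA

A->B, B->CB, C->CA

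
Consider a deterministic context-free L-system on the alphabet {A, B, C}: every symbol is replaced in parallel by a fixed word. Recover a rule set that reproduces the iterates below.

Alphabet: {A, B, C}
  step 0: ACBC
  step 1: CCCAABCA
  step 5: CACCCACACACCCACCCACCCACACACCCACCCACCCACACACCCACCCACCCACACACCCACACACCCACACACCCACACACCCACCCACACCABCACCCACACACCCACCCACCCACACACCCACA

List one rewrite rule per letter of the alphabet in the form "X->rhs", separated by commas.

  step 0 ⇒ step 1: ACBC ⇒ CC·CA·AB·CA
    A ↦ CC
    B ↦ AB
    C ↦ CA

A->CC, B->AB, C->CA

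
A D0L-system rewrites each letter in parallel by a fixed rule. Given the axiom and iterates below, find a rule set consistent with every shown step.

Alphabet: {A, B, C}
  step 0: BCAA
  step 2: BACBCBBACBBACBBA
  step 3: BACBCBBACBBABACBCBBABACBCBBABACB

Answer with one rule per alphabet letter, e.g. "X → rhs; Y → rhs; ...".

  step 2 ⇒ step 3: BACBCBBACBBACBBA ⇒ BA·CB·CB·BA·CB·BA·BA·CB·CB·BA·BA·CB·CB·BA·BA·CB
    A ↦ CB
    B ↦ BA
    C ↦ CB

A->CB, B->BA, C->CB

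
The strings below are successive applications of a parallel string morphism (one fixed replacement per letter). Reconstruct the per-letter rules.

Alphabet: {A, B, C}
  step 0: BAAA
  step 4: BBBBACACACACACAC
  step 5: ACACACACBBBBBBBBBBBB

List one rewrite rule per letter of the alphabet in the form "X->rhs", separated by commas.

  step 4 ⇒ step 5: BBBBACACACACACAC ⇒ AC·AC·AC·AC·B·B·B·B·B·B·B·B·B·B·B·B
    A ↦ B
    B ↦ AC
    C ↦ B

A->B, B->AC, C->B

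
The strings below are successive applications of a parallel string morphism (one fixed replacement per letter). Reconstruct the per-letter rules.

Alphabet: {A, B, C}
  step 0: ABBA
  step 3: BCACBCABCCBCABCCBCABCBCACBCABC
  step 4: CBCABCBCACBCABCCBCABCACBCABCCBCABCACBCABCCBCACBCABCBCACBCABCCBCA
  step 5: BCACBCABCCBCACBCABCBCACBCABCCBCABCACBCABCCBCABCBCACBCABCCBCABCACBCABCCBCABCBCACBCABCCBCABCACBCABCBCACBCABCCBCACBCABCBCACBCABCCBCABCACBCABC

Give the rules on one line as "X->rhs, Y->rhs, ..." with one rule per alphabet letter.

A->BC, B->C, C->BCA

  step 4 ⇒ step 5: CBCABCBCACBCABCCBCABCACBCABCCBCABCACBCABCCBCACBCABCBCACBCABCCBCA ⇒ BCA·C·BCA·BC·C·BCA·C·BCA·BC·BCA·C·BCA·BC·C·BCA·BCA·C·BCA·BC·C·BCA·BC·BCA·C·BCA·BC·C·BCA·BCA·C·BCA·BC·C·BCA·BC·BCA·C·BCA·BC·C·BCA·BCA·C·BCA·BC·BCA·C·BCA·BC·C·BCA·C·BCA·BC·BCA·C·BCA·BC·C·BCA·BCA·C·BCA·BC
    A ↦ BC
    B ↦ C
    C ↦ BCA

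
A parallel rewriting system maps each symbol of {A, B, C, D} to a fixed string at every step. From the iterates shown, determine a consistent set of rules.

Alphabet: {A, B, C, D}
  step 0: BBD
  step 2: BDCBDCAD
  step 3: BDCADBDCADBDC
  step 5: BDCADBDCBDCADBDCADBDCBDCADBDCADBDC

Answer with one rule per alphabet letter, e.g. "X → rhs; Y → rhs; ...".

A->BD, B->BD, C->AD, D->C

  step 2 ⇒ step 3: BDCBDCAD ⇒ BD·C·AD·BD·C·AD·BD·C
    A ↦ BD
    B ↦ BD
    C ↦ AD
    D ↦ C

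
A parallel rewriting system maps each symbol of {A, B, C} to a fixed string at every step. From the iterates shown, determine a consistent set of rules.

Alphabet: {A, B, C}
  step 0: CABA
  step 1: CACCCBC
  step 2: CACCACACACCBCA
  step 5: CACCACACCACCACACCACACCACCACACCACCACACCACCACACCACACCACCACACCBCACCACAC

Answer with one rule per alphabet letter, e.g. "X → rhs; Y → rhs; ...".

  step 1 ⇒ step 2: CACCCBC ⇒ CA·C·CA·CA·CA·CCB·CA
    A ↦ C
    B ↦ CCB
    C ↦ CA

A->C, B->CCB, C->CA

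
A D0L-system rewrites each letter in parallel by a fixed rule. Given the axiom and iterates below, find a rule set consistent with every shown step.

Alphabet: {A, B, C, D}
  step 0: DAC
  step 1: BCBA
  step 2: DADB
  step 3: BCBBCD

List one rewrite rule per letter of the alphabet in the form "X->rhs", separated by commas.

A->B, B->D, C->A, D->BC

  step 2 ⇒ step 3: DADB ⇒ BC·B·BC·D
    A ↦ B
    B ↦ D
    D ↦ BC
  step 0 ⇒ step 1: DAC ⇒ BC·B·A
    C ↦ A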